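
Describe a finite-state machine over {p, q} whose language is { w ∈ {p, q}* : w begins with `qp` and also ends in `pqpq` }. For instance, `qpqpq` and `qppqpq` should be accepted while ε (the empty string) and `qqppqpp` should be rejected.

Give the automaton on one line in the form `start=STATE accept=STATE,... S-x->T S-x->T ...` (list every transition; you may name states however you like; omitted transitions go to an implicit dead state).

Run two small machines in parallel and take their product. The first has 4 states tracking whether the input so far still matches the prefix `qp`; the second has 5 states tracking how much of the suffix `pqpq` has currently been matched. A product state is a pair (one from each), accepting exactly when both do. Equivalent product states are then merged.
With 8 states:
        p   q  
>  s0   s1  s2 
   s1   s1  s1 
   s2   s3  s1 
   s3   s3  s4 
   s4   s5  s6 
   s5   s3  s7 
   s6   s3  s6 
 * s7   s5  s6 
(> = start, * = accepting)

start=s0 accept=s7 s0-p->s1 s0-q->s2 s1-p->s1 s1-q->s1 s2-p->s3 s2-q->s1 s3-p->s3 s3-q->s4 s4-p->s5 s4-q->s6 s5-p->s3 s5-q->s7 s6-p->s3 s6-q->s6 s7-p->s5 s7-q->s6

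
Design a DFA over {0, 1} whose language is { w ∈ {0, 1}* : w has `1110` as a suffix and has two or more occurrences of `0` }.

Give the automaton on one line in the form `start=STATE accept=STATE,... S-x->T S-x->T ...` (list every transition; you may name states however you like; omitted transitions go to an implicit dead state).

Handle the two conditions separately and then intersect. One (5 states) tracks how much of the suffix `1110` has currently been matched; the other (4 states) tracks the count of `0`s, saturating at 3. Each combined state is a pair, one component from each; accept when both components accept. After merging equivalent states the machine shrinks.
With 6 states:
       0  1 
>  A   B  A 
   B   B  C 
   C   B  D 
   D   B  E 
   E   F  E 
 * F   B  C 
(> = start, * = accepting)

start=A accept=F A-0->B A-1->A B-0->B B-1->C C-0->B C-1->D D-0->B D-1->E E-0->F E-1->E F-0->B F-1->C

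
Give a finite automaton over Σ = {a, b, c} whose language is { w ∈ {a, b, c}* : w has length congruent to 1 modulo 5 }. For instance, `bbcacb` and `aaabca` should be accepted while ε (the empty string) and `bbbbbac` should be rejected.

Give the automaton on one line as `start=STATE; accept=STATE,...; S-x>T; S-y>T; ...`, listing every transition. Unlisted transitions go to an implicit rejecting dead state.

start=S0; accept=S1; S0-a>S1; S0-b>S1; S0-c>S1; S1-a>S2; S1-b>S2; S1-c>S2; S2-a>S3; S2-b>S3; S2-c>S3; S3-a>S4; S3-b>S4; S3-c>S4; S4-a>S0; S4-b>S0; S4-c>S0

Only the length mod 5 matters, so use a 5-cycle: from any state, every input symbol moves to the next state, wrapping S4 back to S0. Mark S1 accepting.
5 states suffice.
        a   b   c  
>  S0   S1  S1  S1 
 * S1   S2  S2  S2 
   S2   S3  S3  S3 
   S3   S4  S4  S4 
   S4   S0  S0  S0 
(> = start, * = accepting)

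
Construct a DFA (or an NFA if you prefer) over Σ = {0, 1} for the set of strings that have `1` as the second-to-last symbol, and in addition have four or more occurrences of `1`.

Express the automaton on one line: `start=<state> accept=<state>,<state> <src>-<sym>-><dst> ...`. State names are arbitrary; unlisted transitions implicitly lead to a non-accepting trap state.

start=S0 accept=S5,S7 S0-0->S0 S0-1->S1 S1-0->S1 S1-1->S2 S2-0->S2 S2-1->S3 S3-0->S4 S3-1->S5 S4-0->S4 S4-1->S6 S5-0->S7 S5-1->S5 S6-0->S7 S6-1->S5 S7-0->S4 S7-1->S6

Build one automaton per condition and run them in lockstep. One (7 states) tracks the last 2 symbols read; the other (6 states) tracks the count of `1`s, saturating at 5. Each combined state is a pair, one component from each; accept when both components accept. Equivalent product states are then merged.
With 8 states:
        0   1  
>  S0   S0  S1 
   S1   S1  S2 
   S2   S2  S3 
   S3   S4  S5 
   S4   S4  S6 
 * S5   S7  S5 
   S6   S7  S5 
 * S7   S4  S6 
(> = start, * = accepting)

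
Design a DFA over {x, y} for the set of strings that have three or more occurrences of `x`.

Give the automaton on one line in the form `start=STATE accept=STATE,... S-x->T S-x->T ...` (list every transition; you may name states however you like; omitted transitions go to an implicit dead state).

Only the number of `x`s matters, and only up to 4. Make a chain A → B → C → D → E advanced by each `x` (with E absorbing); every other symbol self-loops. The accepting set is {D, E}.
       x  y 
>  A   B  A 
   B   C  B 
   C   D  C 
 * D   E  D 
 * E   E  E 
(> = start, * = accepting)

start=A accept=D,E A-x->B A-y->A B-x->C B-y->B C-x->D C-y->C D-x->E D-y->D E-x->E E-y->E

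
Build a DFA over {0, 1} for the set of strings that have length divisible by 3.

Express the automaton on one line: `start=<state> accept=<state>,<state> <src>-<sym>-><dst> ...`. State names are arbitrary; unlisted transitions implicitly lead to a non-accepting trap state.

start=s0 accept=s0 s0-0->s1 s0-1->s1 s1-0->s2 s1-1->s2 s2-0->s0 s2-1->s0

Only the length mod 3 matters, so use a 3-cycle: from any state, every input symbol moves to the next state, wrapping s2 back to s0. Mark s0 accepting.
        0   1  
>* s0   s1  s1 
   s1   s2  s2 
   s2   s0  s0 
(> = start, * = accepting)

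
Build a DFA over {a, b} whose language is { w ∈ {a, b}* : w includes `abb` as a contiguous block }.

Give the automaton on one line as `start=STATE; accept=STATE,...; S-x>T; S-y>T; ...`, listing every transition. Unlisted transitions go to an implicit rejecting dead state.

start=S0; accept=S3; S0-a>S1; S0-b>S0; S1-a>S1; S1-b>S2; S2-a>S1; S2-b>S3; S3-a>S3; S3-b>S3

Track how much of `abb` has been matched so far: state S0 is no progress, S3 is the absorbing accept state reached once `abb` has occurred. Intermediate states record partial matches; on a mismatch, fall back to the longest reusable overlap.
A 4-state machine:
        a   b  
>  S0   S1  S0 
   S1   S1  S2 
   S2   S1  S3 
 * S3   S3  S3 
(> = start, * = accepting)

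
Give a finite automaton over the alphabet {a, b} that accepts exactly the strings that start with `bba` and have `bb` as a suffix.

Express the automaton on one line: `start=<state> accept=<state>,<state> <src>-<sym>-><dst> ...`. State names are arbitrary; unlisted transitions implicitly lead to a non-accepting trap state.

start=q0 accept=q8 q0-a->q1 q0-b->q2 q1-a->q1 q1-b->q3 q2-a->q1 q2-b->q4 q3-a->q1 q3-b->q5 q4-a->q6 q4-b->q5 q5-a->q1 q5-b->q5 q6-a->q6 q6-b->q7 q7-a->q6 q7-b->q8 q8-a->q6 q8-b->q8

Handle the two conditions separately and then intersect. One (5 states) tracks whether the input so far still matches the prefix `bba`; the other (3 states) tracks how much of the suffix `bb` has currently been matched. Each combined state is a pair, one component from each; accept when both components accept.
        a   b  
>  q0   q1  q2 
   q1   q1  q3 
   q2   q1  q4 
   q3   q1  q5 
   q4   q6  q5 
   q5   q1  q5 
   q6   q6  q7 
   q7   q6  q8 
 * q8   q6  q8 
(> = start, * = accepting)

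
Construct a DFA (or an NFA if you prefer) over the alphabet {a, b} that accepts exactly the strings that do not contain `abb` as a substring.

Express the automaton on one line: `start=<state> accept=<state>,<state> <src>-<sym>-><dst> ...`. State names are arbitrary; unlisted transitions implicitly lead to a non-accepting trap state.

This is the complement of 'contains `abb`'. Use the same substring-matching states — q0 through q3 holding how much of `abb` has just been matched — but flip the accepting set: everything except the trap q3 accepts.
4 states suffice.
        a   b  
>* q0   q1  q0 
 * q1   q1  q2 
 * q2   q1  q3 
   q3   q3  q3 
(> = start, * = accepting)

start=q0 accept=q0,q1,q2 q0-a->q1 q0-b->q0 q1-a->q1 q1-b->q2 q2-a->q1 q2-b->q3 q3-a->q3 q3-b->q3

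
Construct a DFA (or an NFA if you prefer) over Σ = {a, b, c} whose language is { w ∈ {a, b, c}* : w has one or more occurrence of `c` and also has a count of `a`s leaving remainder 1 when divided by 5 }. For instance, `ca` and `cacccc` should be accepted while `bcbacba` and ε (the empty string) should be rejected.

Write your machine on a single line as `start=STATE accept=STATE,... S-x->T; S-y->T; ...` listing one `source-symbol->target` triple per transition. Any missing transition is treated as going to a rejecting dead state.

Run two small machines in parallel and take their product. One (3 states) tracks the count of `c`s, saturating at 2; the other (5 states) tracks the count of `a`s modulo 5. Each combined state is a pair, one component from each; accept when both components accept.
15 states suffice.
          a    b    c  
>  q0     q1   q0   q2 
   q1     q3   q1   q4 
   q2     q4   q2   q5 
   q3     q6   q3   q7 
 * q4     q7   q4   q8 
   q5     q8   q5   q5 
   q6     q9   q6  q10 
   q7    q10   q7  q11 
 * q8    q11   q8   q8 
   q9     q0   q9  q12 
   q10   q12  q10  q13 
   q11   q13  q11  q11 
   q12    q2  q12  q14 
   q13   q14  q13  q13 
   q14    q5  q14  q14 
(> = start, * = accepting)

start=q0; accept=q4,q8; q0-a->q1; q0-b->q0; q0-c->q2; q1-a->q3; q1-b->q1; q1-c->q4; q2-a->q4; q2-b->q2; q2-c->q5; q3-a->q6; q3-b->q3; q3-c->q7; q4-a->q7; q4-b->q4; q4-c->q8; q5-a->q8; q5-b->q5; q5-c->q5; q6-a->q9; q6-b->q6; q6-c->q10; q7-a->q10; q7-b->q7; q7-c->q11; q8-a->q11; q8-b->q8; q8-c->q8; q9-a->q0; q9-b->q9; q9-c->q12; q10-a->q12; q10-b->q10; q10-c->q13; q11-a->q13; q11-b->q11; q11-c->q11; q12-a->q2; q12-b->q12; q12-c->q14; q13-a->q14; q13-b->q13; q13-c->q13; q14-a->q5; q14-b->q14; q14-c->q14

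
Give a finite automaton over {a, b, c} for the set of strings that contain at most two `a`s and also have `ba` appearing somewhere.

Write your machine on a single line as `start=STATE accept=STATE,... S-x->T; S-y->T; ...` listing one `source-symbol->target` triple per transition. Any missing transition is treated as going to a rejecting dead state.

Run two small machines in parallel and take their product. One (4 states) tracks the count of `a`s, saturating at 3; the other (3 states) tracks whether and how much of `ba` has been seen. Each combined state is a pair, one component from each; accept when both components accept. After merging equivalent states the machine shrinks.
With 7 states:
        a   b   c  
>  q0   q1  q2  q0 
   q1   q3  q4  q1 
   q2   q5  q2  q0 
   q3   q3  q3  q3 
   q4   q6  q4  q1 
 * q5   q6  q5  q5 
 * q6   q3  q6  q6 
(> = start, * = accepting)

start=q0; accept=q5,q6; q0-a->q1; q0-b->q2; q0-c->q0; q1-a->q3; q1-b->q4; q1-c->q1; q2-a->q5; q2-b->q2; q2-c->q0; q3-a->q3; q3-b->q3; q3-c->q3; q4-a->q6; q4-b->q4; q4-c->q1; q5-a->q6; q5-b->q5; q5-c->q5; q6-a->q3; q6-b->q6; q6-c->q6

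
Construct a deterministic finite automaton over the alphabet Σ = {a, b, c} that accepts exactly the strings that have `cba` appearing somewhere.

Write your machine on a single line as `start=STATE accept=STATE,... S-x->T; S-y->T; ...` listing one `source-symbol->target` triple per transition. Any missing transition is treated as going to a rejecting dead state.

start=s0; accept=s3; s0-a->s0; s0-b->s0; s0-c->s1; s1-a->s0; s1-b->s2; s1-c->s1; s2-a->s3; s2-b->s0; s2-c->s1; s3-a->s3; s3-b->s3; s3-c->s3

Track how much of `cba` has been matched so far: state s0 is no progress, s3 is the absorbing accept state reached once `cba` has occurred. Intermediate states record partial matches; on a mismatch, fall back to the longest reusable overlap.
        a   b   c  
>  s0   s0  s0  s1 
   s1   s0  s2  s1 
   s2   s3  s0  s1 
 * s3   s3  s3  s3 
(> = start, * = accepting)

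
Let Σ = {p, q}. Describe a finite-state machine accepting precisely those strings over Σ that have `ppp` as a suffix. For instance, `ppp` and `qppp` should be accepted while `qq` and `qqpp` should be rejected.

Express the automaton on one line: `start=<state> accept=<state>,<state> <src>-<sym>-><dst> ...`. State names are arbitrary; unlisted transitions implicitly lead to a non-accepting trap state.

start=A accept=D A-p->B A-q->A B-p->C B-q->A C-p->D C-q->A D-p->D D-q->A

Let each state record the length of the longest suffix of the input read so far that is also a prefix of `ppp`. B means the last symbol is `p`; C means the last 2 symbols are `pp`; D means the last 3 symbols are `ppp`. Accept only at D, where the string currently ends in `ppp`.
4 states suffice.
       p  q 
>  A   B  A 
   B   C  A 
   C   D  A 
 * D   D  A 
(> = start, * = accepting)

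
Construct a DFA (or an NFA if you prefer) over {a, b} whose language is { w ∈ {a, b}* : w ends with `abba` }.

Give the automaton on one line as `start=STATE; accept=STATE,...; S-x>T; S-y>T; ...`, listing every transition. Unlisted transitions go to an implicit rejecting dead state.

Let each state record the length of the longest suffix of the input read so far that is also a prefix of `abba`. q1 means the last symbol is `a`; q2 means the last 2 symbols are `ab`; q3 means the last 3 symbols are `abb`; q4 means the last 4 symbols are `abba`. Accept only at q4, where the string currently ends in `abba`.
A 5-state machine:
        a   b  
>  q0   q1  q0 
   q1   q1  q2 
   q2   q1  q3 
   q3   q4  q0 
 * q4   q1  q2 
(> = start, * = accepting)

start=q0; accept=q4; q0-a>q1; q0-b>q0; q1-a>q1; q1-b>q2; q2-a>q1; q2-b>q3; q3-a>q4; q3-b>q0; q4-a>q1; q4-b>q2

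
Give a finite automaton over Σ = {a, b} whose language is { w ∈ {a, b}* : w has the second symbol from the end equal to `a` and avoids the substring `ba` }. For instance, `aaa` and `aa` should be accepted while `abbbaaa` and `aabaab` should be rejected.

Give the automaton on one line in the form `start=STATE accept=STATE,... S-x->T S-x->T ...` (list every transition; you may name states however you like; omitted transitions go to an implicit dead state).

start=S0 accept=S3,S4 S0-a->S1 S0-b->S2 S1-a->S3 S1-b->S4 S2-a->S5 S2-b->S6 S3-a->S3 S3-b->S4 S4-a->S5 S4-b->S6 S5-a->S7 S5-b->S8 S6-a->S5 S6-b->S6 S7-a->S7 S7-b->S8 S8-a->S5 S8-b->S9 S9-a->S5 S9-b->S9

Handle the two conditions separately and then intersect. One (7 states) tracks the last 2 symbols read; the other (3 states) tracks partial matches of the forbidden pattern `ba`. Each combined state is a pair, one component from each; accept when both components accept.
        a   b  
>  S0   S1  S2 
   S1   S3  S4 
   S2   S5  S6 
 * S3   S3  S4 
 * S4   S5  S6 
   S5   S7  S8 
   S6   S5  S6 
   S7   S7  S8 
   S8   S5  S9 
   S9   S5  S9 
(> = start, * = accepting)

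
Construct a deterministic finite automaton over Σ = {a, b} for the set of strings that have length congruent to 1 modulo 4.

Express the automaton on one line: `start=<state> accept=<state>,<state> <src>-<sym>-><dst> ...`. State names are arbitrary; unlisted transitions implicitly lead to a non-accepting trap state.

start=q0 accept=q1 q0-a->q1 q0-b->q1 q1-a->q2 q1-b->q2 q2-a->q3 q2-b->q3 q3-a->q0 q3-b->q0

Only the length mod 4 matters, so use a 4-cycle: from any state, every input symbol moves to the next state, wrapping q3 back to q0. Mark q1 accepting.
With 4 states:
        a   b  
>  q0   q1  q1 
 * q1   q2  q2 
   q2   q3  q3 
   q3   q0  q0 
(> = start, * = accepting)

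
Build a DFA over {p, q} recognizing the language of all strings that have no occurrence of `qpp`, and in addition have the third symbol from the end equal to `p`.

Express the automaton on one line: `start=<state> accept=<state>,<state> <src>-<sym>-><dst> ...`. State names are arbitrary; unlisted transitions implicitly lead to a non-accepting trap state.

start=s0 accept=s6,s7,s8,s9 s0-p->s1 s0-q->s2 s1-p->s3 s1-q->s4 s2-p->s5 s2-q->s2 s3-p->s6 s3-q->s7 s4-p->s8 s4-q->s9 s5-p->s10 s5-q->s4 s6-p->s6 s6-q->s7 s7-p->s8 s7-q->s9 s8-p->s10 s8-q->s4 s9-p->s5 s9-q->s2 s10-p->s10 s10-q->s10

Run two small machines in parallel and take their product. One (4 states) tracks partial matches of the forbidden pattern `qpp`; the other (15 states) tracks the last 3 symbols read. Each combined state is a pair, one component from each; accept when both components accept. Minimizing collapses redundant product states.
          p    q  
>  s0     s1   s2 
   s1     s3   s4 
   s2     s5   s2 
   s3     s6   s7 
   s4     s8   s9 
   s5    s10   s4 
 * s6     s6   s7 
 * s7     s8   s9 
 * s8    s10   s4 
 * s9     s5   s2 
   s10   s10  s10 
(> = start, * = accepting)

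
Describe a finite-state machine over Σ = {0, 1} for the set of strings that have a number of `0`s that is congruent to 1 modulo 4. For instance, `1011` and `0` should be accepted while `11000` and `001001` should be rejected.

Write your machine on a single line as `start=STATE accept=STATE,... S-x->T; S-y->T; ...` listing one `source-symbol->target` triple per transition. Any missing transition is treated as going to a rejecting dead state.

start=q0; accept=q1; q0-0->q1; q0-1->q0; q1-0->q2; q1-1->q1; q2-0->q3; q2-1->q2; q3-0->q0; q3-1->q3

The only thing that matters is how many `0`s have appeared, reduced mod 4. Use one state per residue: q0 for 0, …, q3 for 3. Reading `0` moves to the next residue; anything else stays put. q1 is accepting.
        0   1  
>  q0   q1  q0 
 * q1   q2  q1 
   q2   q3  q2 
   q3   q0  q3 
(> = start, * = accepting)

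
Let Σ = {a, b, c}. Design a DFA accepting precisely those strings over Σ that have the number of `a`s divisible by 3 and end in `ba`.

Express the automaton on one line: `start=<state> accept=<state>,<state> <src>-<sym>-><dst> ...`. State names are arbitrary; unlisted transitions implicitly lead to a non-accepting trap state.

Build one automaton per condition and run them in lockstep. The first has 3 states tracking the count of `a`s modulo 3; the second has 3 states tracking how much of the suffix `ba` has currently been matched. A product state is a pair (one from each), accepting exactly when both do. After merging equivalent states the machine shrinks.
A 5-state machine:
        a   b   c  
>  q0   q1  q0  q0 
   q1   q2  q1  q1 
   q2   q0  q3  q2 
   q3   q4  q3  q2 
 * q4   q1  q0  q0 
(> = start, * = accepting)

start=q0 accept=q4 q0-a->q1 q0-b->q0 q0-c->q0 q1-a->q2 q1-b->q1 q1-c->q1 q2-a->q0 q2-b->q3 q2-c->q2 q3-a->q4 q3-b->q3 q3-c->q2 q4-a->q1 q4-b->q0 q4-c->q0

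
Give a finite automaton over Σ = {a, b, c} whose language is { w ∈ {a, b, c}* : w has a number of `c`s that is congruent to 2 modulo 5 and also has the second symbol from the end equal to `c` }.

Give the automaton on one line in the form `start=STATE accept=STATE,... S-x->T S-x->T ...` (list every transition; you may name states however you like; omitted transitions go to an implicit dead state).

start=S0 accept=S3,S5 S0-a->S0 S0-b->S0 S0-c->S1 S1-a->S2 S1-b->S2 S1-c->S3 S2-a->S2 S2-b->S2 S2-c->S4 S3-a->S5 S3-b->S5 S3-c->S6 S4-a->S5 S4-b->S5 S4-c->S6 S5-a->S7 S5-b->S7 S5-c->S6 S6-a->S6 S6-b->S6 S6-c->S8 S7-a->S7 S7-b->S7 S7-c->S6 S8-a->S8 S8-b->S8 S8-c->S0

Build one automaton per condition and run them in lockstep. One (5 states) tracks the count of `c`s modulo 5; the other (13 states) tracks the last 2 symbols read. Each combined state is a pair, one component from each; accept when both components accept. Equivalent product states are then merged.
With 9 states:
        a   b   c  
>  S0   S0  S0  S1 
   S1   S2  S2  S3 
   S2   S2  S2  S4 
 * S3   S5  S5  S6 
   S4   S5  S5  S6 
 * S5   S7  S7  S6 
   S6   S6  S6  S8 
   S7   S7  S7  S6 
   S8   S8  S8  S0 
(> = start, * = accepting)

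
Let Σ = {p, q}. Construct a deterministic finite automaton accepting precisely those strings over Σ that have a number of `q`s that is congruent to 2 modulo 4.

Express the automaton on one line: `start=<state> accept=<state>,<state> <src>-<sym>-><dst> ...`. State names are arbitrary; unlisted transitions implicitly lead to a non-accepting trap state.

Keep the running count of `q`s modulo 4: each `q` advances along the cycle S0 → S1 → S2 → S3 → S0 while other symbols loop. Accept at S2.
4 states suffice.
        p   q  
>  S0   S0  S1 
   S1   S1  S2 
 * S2   S2  S3 
   S3   S3  S0 
(> = start, * = accepting)

start=S0 accept=S2 S0-p->S0 S0-q->S1 S1-p->S1 S1-q->S2 S2-p->S2 S2-q->S3 S3-p->S3 S3-q->S0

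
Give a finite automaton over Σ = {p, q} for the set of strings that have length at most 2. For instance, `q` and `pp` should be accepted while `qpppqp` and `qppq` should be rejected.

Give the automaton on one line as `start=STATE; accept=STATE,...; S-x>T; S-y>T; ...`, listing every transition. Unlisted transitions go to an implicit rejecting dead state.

start=S0; accept=S0,S1,S2; S0-p>S1; S0-q>S1; S1-p>S2; S1-q>S2; S2-p>S3; S2-q>S3; S3-p>S3; S3-q>S3

We only need to distinguish lengths 0, 1, …, 2, and '>2'. Chain S0 → S1 → S2 → S3 on every symbol, with S3 looping. Accepting states: {S0, S1, S2}.
4 states suffice.
        p   q  
>* S0   S1  S1 
 * S1   S2  S2 
 * S2   S3  S3 
   S3   S3  S3 
(> = start, * = accepting)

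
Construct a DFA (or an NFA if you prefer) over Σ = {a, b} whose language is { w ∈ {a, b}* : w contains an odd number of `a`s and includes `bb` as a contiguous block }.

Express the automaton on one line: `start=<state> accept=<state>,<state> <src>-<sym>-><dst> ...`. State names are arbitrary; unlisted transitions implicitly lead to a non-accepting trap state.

Handle the two conditions separately and then intersect. The first has 2 states tracking the count of `a`s modulo 2; the second has 3 states tracking whether and how much of `bb` has been seen. A product state is a pair (one from each), accepting exactly when both do.
6 states suffice.
        a   b  
>  S0   S1  S2 
   S1   S0  S3 
   S2   S1  S4 
   S3   S0  S5 
   S4   S5  S4 
 * S5   S4  S5 
(> = start, * = accepting)

start=S0 accept=S5 S0-a->S1 S0-b->S2 S1-a->S0 S1-b->S3 S2-a->S1 S2-b->S4 S3-a->S0 S3-b->S5 S4-a->S5 S4-b->S4 S5-a->S4 S5-b->S5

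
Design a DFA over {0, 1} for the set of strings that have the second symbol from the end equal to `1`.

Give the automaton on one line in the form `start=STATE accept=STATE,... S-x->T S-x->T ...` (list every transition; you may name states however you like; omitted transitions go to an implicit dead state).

Because acceptance depends on a position counted from the end, the machine has to buffer the most recent 2 symbols. Make each state the string of the last up-to-2 symbols read; on input `x` shift the window left and append `x`. Accept when the buffered window has length 2 and begins with `1`.
With 7 states:
        0   1  
>  q0   q1  q2 
   q1   q3  q4 
   q2   q5  q6 
   q3   q3  q4 
   q4   q5  q6 
 * q5   q3  q4 
 * q6   q5  q6 
(> = start, * = accepting)

start=q0 accept=q5,q6 q0-0->q1 q0-1->q2 q1-0->q3 q1-1->q4 q2-0->q5 q2-1->q6 q3-0->q3 q3-1->q4 q4-0->q5 q4-1->q6 q5-0->q3 q5-1->q4 q6-0->q5 q6-1->q6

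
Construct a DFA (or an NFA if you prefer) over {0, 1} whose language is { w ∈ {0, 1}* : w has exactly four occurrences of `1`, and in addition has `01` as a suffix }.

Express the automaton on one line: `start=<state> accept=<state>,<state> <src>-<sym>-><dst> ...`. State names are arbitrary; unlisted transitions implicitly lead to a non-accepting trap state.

Handle the two conditions separately and then intersect. The first has 6 states tracking the count of `1`s, saturating at 5; the second has 3 states tracking how much of the suffix `01` has currently been matched. A product state is a pair (one from each), accepting exactly when both do. After merging equivalent states the machine shrinks.
        0   1  
>  q0   q0  q1 
   q1   q1  q2 
   q2   q2  q3 
   q3   q4  q5 
   q4   q4  q6 
   q5   q5  q5 
 * q6   q5  q5 
(> = start, * = accepting)

start=q0 accept=q6 q0-0->q0 q0-1->q1 q1-0->q1 q1-1->q2 q2-0->q2 q2-1->q3 q3-0->q4 q3-1->q5 q4-0->q4 q4-1->q6 q5-0->q5 q5-1->q5 q6-0->q5 q6-1->q5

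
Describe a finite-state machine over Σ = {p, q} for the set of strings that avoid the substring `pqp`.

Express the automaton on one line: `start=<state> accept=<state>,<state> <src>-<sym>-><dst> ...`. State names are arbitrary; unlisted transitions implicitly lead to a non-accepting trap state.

Track partial matches of the forbidden pattern `pqp`. State S3 is a dead state reached once `pqp` has occurred; every other state accepts. S0 means no part of `pqp` is currently matched.
With 4 states:
        p   q  
>* S0   S1  S0 
 * S1   S1  S2 
 * S2   S3  S0 
   S3   S3  S3 
(> = start, * = accepting)

start=S0 accept=S0,S1,S2 S0-p->S1 S0-q->S0 S1-p->S1 S1-q->S2 S2-p->S3 S2-q->S0 S3-p->S3 S3-q->S3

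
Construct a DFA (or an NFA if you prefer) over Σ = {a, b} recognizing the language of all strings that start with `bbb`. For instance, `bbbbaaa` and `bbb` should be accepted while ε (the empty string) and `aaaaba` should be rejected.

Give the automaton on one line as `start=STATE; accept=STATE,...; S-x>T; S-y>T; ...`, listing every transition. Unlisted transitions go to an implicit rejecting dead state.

Walk along `bbb` while the input agrees: from s0 take `b` to s1, and so on. Any deviation drops to the rejecting sink s4. Once s3 is reached the prefix is confirmed and every continuation is accepted.
5 states suffice.
        a   b  
>  s0   s4  s1 
   s1   s4  s2 
   s2   s4  s3 
 * s3   s3  s3 
   s4   s4  s4 
(> = start, * = accepting)

start=s0; accept=s3; s0-a>s4; s0-b>s1; s1-a>s4; s1-b>s2; s2-a>s4; s2-b>s3; s3-a>s3; s3-b>s3; s4-a>s4; s4-b>s4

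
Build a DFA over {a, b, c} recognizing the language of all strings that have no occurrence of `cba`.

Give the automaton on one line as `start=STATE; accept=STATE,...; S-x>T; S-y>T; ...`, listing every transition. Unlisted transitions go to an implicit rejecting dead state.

Track partial matches of the forbidden pattern `cba`. State q3 is a dead state reached once `cba` has occurred; every other state accepts. q0 means no part of `cba` is currently matched.
4 states suffice.
        a   b   c  
>* q0   q0  q0  q1 
 * q1   q0  q2  q1 
 * q2   q3  q0  q1 
   q3   q3  q3  q3 
(> = start, * = accepting)

start=q0; accept=q0,q1,q2; q0-a>q0; q0-b>q0; q0-c>q1; q1-a>q0; q1-b>q2; q1-c>q1; q2-a>q3; q2-b>q0; q2-c>q1; q3-a>q3; q3-b>q3; q3-c>q3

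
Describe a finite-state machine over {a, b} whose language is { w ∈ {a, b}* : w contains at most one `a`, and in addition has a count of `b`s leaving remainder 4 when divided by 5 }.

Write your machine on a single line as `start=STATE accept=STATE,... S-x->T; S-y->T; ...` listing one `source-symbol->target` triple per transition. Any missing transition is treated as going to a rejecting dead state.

start=s0; accept=s9,s10; s0-a->s1; s0-b->s2; s1-a->s3; s1-b->s4; s2-a->s4; s2-b->s5; s3-a->s3; s3-b->s3; s4-a->s3; s4-b->s6; s5-a->s6; s5-b->s7; s6-a->s3; s6-b->s8; s7-a->s8; s7-b->s9; s8-a->s3; s8-b->s10; s9-a->s10; s9-b->s0; s10-a->s3; s10-b->s1

Handle the two conditions separately and then intersect. The first has 3 states tracking the count of `a`s, saturating at 2; the second has 5 states tracking the count of `b`s modulo 5. A product state is a pair (one from each), accepting exactly when both do. After merging equivalent states the machine shrinks.
11 states suffice.
          a    b  
>  s0     s1   s2 
   s1     s3   s4 
   s2     s4   s5 
   s3     s3   s3 
   s4     s3   s6 
   s5     s6   s7 
   s6     s3   s8 
   s7     s8   s9 
   s8     s3  s10 
 * s9    s10   s0 
 * s10    s3   s1 
(> = start, * = accepting)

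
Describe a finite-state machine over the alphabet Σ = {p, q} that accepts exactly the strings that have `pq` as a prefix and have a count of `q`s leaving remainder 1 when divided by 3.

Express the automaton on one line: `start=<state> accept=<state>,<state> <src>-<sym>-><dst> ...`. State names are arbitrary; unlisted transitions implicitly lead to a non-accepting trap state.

Handle the two conditions separately and then intersect. One (4 states) tracks whether the input so far still matches the prefix `pq`; the other (3 states) tracks the count of `q`s modulo 3. Each combined state is a pair, one component from each; accept when both components accept.
        p   q  
>  s0   s1  s2 
   s1   s3  s4 
   s2   s2  s5 
   s3   s3  s2 
 * s4   s4  s6 
   s5   s5  s3 
   s6   s6  s7 
   s7   s7  s4 
(> = start, * = accepting)

start=s0 accept=s4 s0-p->s1 s0-q->s2 s1-p->s3 s1-q->s4 s2-p->s2 s2-q->s5 s3-p->s3 s3-q->s2 s4-p->s4 s4-q->s6 s5-p->s5 s5-q->s3 s6-p->s6 s6-q->s7 s7-p->s7 s7-q->s4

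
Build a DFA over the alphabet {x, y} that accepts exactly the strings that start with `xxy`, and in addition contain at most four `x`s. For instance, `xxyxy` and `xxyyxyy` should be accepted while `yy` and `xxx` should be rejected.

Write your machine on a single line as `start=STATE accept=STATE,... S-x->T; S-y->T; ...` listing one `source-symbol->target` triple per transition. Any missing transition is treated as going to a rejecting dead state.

start=q0; accept=q6,q9,q11; q0-x->q1; q0-y->q2; q1-x->q3; q1-y->q4; q2-x->q4; q2-y->q2; q3-x->q5; q3-y->q6; q4-x->q7; q4-y->q4; q5-x->q8; q5-y->q5; q6-x->q9; q6-y->q6; q7-x->q5; q7-y->q7; q8-x->q10; q8-y->q8; q9-x->q11; q9-y->q9; q10-x->q10; q10-y->q10; q11-x->q12; q11-y->q11; q12-x->q12; q12-y->q12

Handle the two conditions separately and then intersect. One (5 states) tracks whether the input so far still matches the prefix `xxy`; the other (6 states) tracks the count of `x`s, saturating at 5. Each combined state is a pair, one component from each; accept when both components accept.
13 states suffice.
          x    y  
>  q0     q1   q2 
   q1     q3   q4 
   q2     q4   q2 
   q3     q5   q6 
   q4     q7   q4 
   q5     q8   q5 
 * q6     q9   q6 
   q7     q5   q7 
   q8    q10   q8 
 * q9    q11   q9 
   q10   q10  q10 
 * q11   q12  q11 
   q12   q12  q12 
(> = start, * = accepting)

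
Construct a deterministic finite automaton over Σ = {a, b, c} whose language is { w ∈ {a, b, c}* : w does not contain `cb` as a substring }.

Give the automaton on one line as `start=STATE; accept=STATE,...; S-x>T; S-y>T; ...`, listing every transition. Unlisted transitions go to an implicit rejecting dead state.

start=S0; accept=S0,S1; S0-a>S0; S0-b>S0; S0-c>S1; S1-a>S0; S1-b>S2; S1-c>S1; S2-a>S2; S2-b>S2; S2-c>S2

Track partial matches of the forbidden pattern `cb`. State S2 is a dead state reached once `cb` has occurred; every other state accepts. S0 means no part of `cb` is currently matched.
3 states suffice.
        a   b   c  
>* S0   S0  S0  S1 
 * S1   S0  S2  S1 
   S2   S2  S2  S2 
(> = start, * = accepting)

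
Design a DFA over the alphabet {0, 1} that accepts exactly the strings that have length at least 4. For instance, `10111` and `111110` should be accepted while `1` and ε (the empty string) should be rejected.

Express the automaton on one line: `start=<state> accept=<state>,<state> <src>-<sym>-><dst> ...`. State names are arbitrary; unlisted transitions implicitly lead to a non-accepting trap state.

start=q0 accept=q4,q5 q0-0->q1 q0-1->q1 q1-0->q2 q1-1->q2 q2-0->q3 q2-1->q3 q3-0->q4 q3-1->q4 q4-0->q5 q4-1->q5 q5-0->q5 q5-1->q5

We only need to distinguish lengths 0, 1, …, 4, and '>4'. Chain q0 → q1 → q2 → q3 → q4 → q5 on every symbol, with q5 looping. Accepting states: {q4, q5}.
        0   1  
>  q0   q1  q1 
   q1   q2  q2 
   q2   q3  q3 
   q3   q4  q4 
 * q4   q5  q5 
 * q5   q5  q5 
(> = start, * = accepting)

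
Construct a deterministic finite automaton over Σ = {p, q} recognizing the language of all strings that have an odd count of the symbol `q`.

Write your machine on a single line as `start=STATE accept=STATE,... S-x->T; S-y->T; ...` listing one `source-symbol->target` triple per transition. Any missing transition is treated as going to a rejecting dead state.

start=S0; accept=S1; S0-p->S0; S0-q->S1; S1-p->S1; S1-q->S0

Keep the running count of `q`s modulo 2: each `q` advances along the cycle S0 → S1 → S0 while other symbols loop. Accept at S1.
With 2 states:
        p   q  
>  S0   S0  S1 
 * S1   S1  S0 
(> = start, * = accepting)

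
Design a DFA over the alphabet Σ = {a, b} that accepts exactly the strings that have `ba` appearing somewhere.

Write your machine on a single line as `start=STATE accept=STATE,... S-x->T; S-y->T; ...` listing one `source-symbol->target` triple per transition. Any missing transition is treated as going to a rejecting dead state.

start=S0; accept=S2; S0-a->S0; S0-b->S1; S1-a->S2; S1-b->S1; S2-a->S2; S2-b->S2

States S0..S1 record the length of the longest prefix of `ba` that matches the current input suffix. Reaching S2 means `ba` has been seen, and we stay there forever. Accept from S2.
A 3-state machine:
        a   b  
>  S0   S0  S1 
   S1   S2  S1 
 * S2   S2  S2 
(> = start, * = accepting)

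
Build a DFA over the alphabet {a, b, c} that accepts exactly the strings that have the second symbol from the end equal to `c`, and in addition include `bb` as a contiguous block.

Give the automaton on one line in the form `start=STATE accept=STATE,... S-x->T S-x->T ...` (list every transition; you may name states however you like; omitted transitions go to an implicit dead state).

start=s0 accept=s4,s5 s0-a->s0 s0-b->s1 s0-c->s0 s1-a->s0 s1-b->s2 s1-c->s0 s2-a->s2 s2-b->s2 s2-c->s3 s3-a->s4 s3-b->s4 s3-c->s5 s4-a->s2 s4-b->s2 s4-c->s3 s5-a->s4 s5-b->s4 s5-c->s5

Build one automaton per condition and run them in lockstep. One (13 states) tracks the last 2 symbols read; the other (3 states) tracks whether and how much of `bb` has been seen. Each combined state is a pair, one component from each; accept when both components accept. Equivalent product states are then merged.
With 6 states:
        a   b   c  
>  s0   s0  s1  s0 
   s1   s0  s2  s0 
   s2   s2  s2  s3 
   s3   s4  s4  s5 
 * s4   s2  s2  s3 
 * s5   s4  s4  s5 
(> = start, * = accepting)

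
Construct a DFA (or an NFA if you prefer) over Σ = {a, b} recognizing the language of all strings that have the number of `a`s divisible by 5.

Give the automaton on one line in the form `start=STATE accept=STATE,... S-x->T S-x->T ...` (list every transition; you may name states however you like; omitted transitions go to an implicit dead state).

Keep the running count of `a`s modulo 5: each `a` advances along the cycle S0 → S1 → S2 → S3 → S4 → S0 while other symbols loop. Accept at S0.
A 5-state machine:
        a   b  
>* S0   S1  S0 
   S1   S2  S1 
   S2   S3  S2 
   S3   S4  S3 
   S4   S0  S4 
(> = start, * = accepting)

start=S0 accept=S0 S0-a->S1 S0-b->S0 S1-a->S2 S1-b->S1 S2-a->S3 S2-b->S2 S3-a->S4 S3-b->S3 S4-a->S0 S4-b->S4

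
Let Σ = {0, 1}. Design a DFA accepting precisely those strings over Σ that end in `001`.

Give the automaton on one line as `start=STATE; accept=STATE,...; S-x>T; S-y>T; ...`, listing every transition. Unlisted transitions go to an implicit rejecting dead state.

start=q0; accept=q3; q0-0>q1; q0-1>q0; q1-0>q2; q1-1>q0; q2-0>q2; q2-1>q3; q3-0>q1; q3-1>q0

Remember how much of `001` the current input suffix matches. State q0 means no match yet; q1 means the last symbol is `0`; q2 means the last 2 symbols are `00`; q3 means the last 3 symbols are `001`. Only q3 accepts. On a mismatch, fall back to the longest proper suffix that is still a prefix of `001`.
A 4-state machine:
        0   1  
>  q0   q1  q0 
   q1   q2  q0 
   q2   q2  q3 
 * q3   q1  q0 
(> = start, * = accepting)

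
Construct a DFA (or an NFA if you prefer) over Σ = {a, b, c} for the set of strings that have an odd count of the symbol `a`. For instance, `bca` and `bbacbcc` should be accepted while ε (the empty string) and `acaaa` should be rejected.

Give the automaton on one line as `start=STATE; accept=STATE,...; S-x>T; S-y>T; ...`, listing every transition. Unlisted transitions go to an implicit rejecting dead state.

The only thing that matters is how many `a`s have appeared, reduced mod 2. Use one state per residue: S0 for 0, …, S1 for 1. Reading `a` moves to the next residue; anything else stays put. S1 is accepting.
        a   b   c  
>  S0   S1  S0  S0 
 * S1   S0  S1  S1 
(> = start, * = accepting)

start=S0; accept=S1; S0-a>S1; S0-b>S0; S0-c>S0; S1-a>S0; S1-b>S1; S1-c>S1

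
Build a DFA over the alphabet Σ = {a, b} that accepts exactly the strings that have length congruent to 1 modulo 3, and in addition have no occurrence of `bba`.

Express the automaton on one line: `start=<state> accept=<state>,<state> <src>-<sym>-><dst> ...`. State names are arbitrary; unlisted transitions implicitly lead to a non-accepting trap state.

Build one automaton per condition and run them in lockstep. The first has 3 states tracking the input length modulo 3; the second has 4 states tracking partial matches of the forbidden pattern `bba`. A product state is a pair (one from each), accepting exactly when both do. Equivalent product states are then merged.
With 10 states:
        a   b  
>  q0   q1  q2 
 * q1   q3  q4 
 * q2   q3  q5 
   q3   q0  q6 
   q4   q0  q7 
   q5   q8  q7 
   q6   q1  q9 
   q7   q8  q9 
   q8   q8  q8 
 * q9   q8  q5 
(> = start, * = accepting)

start=q0 accept=q1,q2,q9 q0-a->q1 q0-b->q2 q1-a->q3 q1-b->q4 q2-a->q3 q2-b->q5 q3-a->q0 q3-b->q6 q4-a->q0 q4-b->q7 q5-a->q8 q5-b->q7 q6-a->q1 q6-b->q9 q7-a->q8 q7-b->q9 q8-a->q8 q8-b->q8 q9-a->q8 q9-b->q5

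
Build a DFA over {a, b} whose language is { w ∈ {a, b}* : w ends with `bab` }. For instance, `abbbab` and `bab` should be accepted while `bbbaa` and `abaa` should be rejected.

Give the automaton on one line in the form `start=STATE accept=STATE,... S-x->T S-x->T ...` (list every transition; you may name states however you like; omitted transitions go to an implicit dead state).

Remember how much of `bab` the current input suffix matches. State s0 means no match yet; s1 means the last symbol is `b`; s2 means the last 2 symbols are `ba`; s3 means the last 3 symbols are `bab`. Only s3 accepts. On a mismatch, fall back to the longest proper suffix that is still a prefix of `bab`.
With 4 states:
        a   b  
>  s0   s0  s1 
   s1   s2  s1 
   s2   s0  s3 
 * s3   s2  s1 
(> = start, * = accepting)

start=s0 accept=s3 s0-a->s0 s0-b->s1 s1-a->s2 s1-b->s1 s2-a->s0 s2-b->s3 s3-a->s2 s3-b->s1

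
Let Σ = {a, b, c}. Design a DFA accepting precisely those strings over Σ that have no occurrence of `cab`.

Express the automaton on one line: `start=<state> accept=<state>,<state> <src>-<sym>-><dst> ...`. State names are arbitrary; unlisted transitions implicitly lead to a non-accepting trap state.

This is the complement of 'contains `cab`'. Use the same substring-matching states — s0 through s3 holding how much of `cab` has just been matched — but flip the accepting set: everything except the trap s3 accepts.
4 states suffice.
        a   b   c  
>* s0   s0  s0  s1 
 * s1   s2  s0  s1 
 * s2   s0  s3  s1 
   s3   s3  s3  s3 
(> = start, * = accepting)

start=s0 accept=s0,s1,s2 s0-a->s0 s0-b->s0 s0-c->s1 s1-a->s2 s1-b->s0 s1-c->s1 s2-a->s0 s2-b->s3 s2-c->s1 s3-a->s3 s3-b->s3 s3-c->s3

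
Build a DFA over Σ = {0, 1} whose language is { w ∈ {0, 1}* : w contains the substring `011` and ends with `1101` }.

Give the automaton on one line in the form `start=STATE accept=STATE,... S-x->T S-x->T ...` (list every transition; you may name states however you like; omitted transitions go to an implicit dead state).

start=q0 accept=q5 q0-0->q1 q0-1->q0 q1-0->q1 q1-1->q2 q2-0->q1 q2-1->q3 q3-0->q4 q3-1->q3 q4-0->q1 q4-1->q5 q5-0->q1 q5-1->q3

Build one automaton per condition and run them in lockstep. The first has 4 states tracking whether and how much of `011` has been seen; the second has 5 states tracking how much of the suffix `1101` has currently been matched. A product state is a pair (one from each), accepting exactly when both do. Minimizing collapses redundant product states.
A 6-state machine:
        0   1  
>  q0   q1  q0 
   q1   q1  q2 
   q2   q1  q3 
   q3   q4  q3 
   q4   q1  q5 
 * q5   q1  q3 
(> = start, * = accepting)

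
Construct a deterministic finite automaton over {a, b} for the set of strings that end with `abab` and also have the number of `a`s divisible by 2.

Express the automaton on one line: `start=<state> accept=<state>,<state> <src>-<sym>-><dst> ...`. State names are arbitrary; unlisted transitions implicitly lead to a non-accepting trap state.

Build one automaton per condition and run them in lockstep. One (5 states) tracks how much of the suffix `abab` has currently been matched; the other (2 states) tracks the count of `a`s modulo 2. Each combined state is a pair, one component from each; accept when both components accept. Equivalent product states are then merged.
A 6-state machine:
        a   b  
>  S0   S1  S0 
   S1   S0  S2 
   S2   S3  S4 
   S3   S1  S5 
   S4   S0  S4 
 * S5   S1  S0 
(> = start, * = accepting)

start=S0 accept=S5 S0-a->S1 S0-b->S0 S1-a->S0 S1-b->S2 S2-a->S3 S2-b->S4 S3-a->S1 S3-b->S5 S4-a->S0 S4-b->S4 S5-a->S1 S5-b->S0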